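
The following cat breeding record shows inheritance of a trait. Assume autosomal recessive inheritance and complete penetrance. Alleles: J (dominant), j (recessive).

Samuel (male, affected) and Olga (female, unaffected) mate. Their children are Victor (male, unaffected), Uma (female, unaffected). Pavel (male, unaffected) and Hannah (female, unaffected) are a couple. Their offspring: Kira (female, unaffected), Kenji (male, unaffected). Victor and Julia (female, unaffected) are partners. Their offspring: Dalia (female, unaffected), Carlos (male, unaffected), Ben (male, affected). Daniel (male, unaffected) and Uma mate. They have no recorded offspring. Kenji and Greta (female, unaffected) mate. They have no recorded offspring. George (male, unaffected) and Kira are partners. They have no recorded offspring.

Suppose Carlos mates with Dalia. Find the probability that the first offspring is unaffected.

8/9

Victor is unaffected so carries J and received j from Samuel (jj), so Victor is Jj.
Julia is unaffected so carries J and passed j to Ben (jj), so Julia is Jj.
Carlos is an unaffected offspring of Victor (Jj) × Julia (Jj), whose cross gives 1/4 JJ : 1/2 Jj : 1/4 jj; conditioning on being unaffected, Carlos is JJ with probability 1/3, Jj with probability 2/3.
Dalia is an unaffected offspring of Victor (Jj) × Julia (Jj), whose cross gives 1/4 JJ : 1/2 Jj : 1/4 jj; conditioning on being unaffected, Dalia is JJ with probability 1/3, Jj with probability 2/3.
Summing over parental genotype combinations, P(offspring is unaffected) = 1/9·1 + 2/9·1 + 2/9·1 + 4/9·3/4 = 8/9.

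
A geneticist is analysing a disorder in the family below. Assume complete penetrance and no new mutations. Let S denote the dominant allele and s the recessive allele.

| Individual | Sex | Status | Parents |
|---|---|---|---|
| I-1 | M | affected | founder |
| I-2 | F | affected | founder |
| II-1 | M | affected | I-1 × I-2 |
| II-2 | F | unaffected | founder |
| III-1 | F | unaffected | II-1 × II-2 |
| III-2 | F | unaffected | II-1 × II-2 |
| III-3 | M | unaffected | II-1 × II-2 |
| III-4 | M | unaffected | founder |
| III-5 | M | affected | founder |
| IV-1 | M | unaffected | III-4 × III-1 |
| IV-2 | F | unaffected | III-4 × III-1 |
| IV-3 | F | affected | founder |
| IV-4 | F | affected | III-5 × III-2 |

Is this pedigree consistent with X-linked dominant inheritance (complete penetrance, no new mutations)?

No

Under X-linked dominant, III-1 (unaffected, female) cannot arise from II-1 (affected) × II-2 (unaffected).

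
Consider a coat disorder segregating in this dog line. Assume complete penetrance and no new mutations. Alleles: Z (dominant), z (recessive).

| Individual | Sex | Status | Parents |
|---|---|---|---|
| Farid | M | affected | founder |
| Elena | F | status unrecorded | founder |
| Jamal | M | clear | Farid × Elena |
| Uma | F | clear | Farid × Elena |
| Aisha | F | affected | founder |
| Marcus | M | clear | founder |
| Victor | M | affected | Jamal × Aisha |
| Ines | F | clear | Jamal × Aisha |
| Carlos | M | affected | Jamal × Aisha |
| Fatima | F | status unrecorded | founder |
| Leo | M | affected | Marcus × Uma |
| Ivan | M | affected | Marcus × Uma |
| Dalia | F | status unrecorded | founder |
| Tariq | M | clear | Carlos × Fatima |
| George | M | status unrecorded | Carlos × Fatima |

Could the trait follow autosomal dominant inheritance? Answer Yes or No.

Under autosomal dominant, Leo (affected, male) cannot arise from Marcus (clear) × Uma (clear).

No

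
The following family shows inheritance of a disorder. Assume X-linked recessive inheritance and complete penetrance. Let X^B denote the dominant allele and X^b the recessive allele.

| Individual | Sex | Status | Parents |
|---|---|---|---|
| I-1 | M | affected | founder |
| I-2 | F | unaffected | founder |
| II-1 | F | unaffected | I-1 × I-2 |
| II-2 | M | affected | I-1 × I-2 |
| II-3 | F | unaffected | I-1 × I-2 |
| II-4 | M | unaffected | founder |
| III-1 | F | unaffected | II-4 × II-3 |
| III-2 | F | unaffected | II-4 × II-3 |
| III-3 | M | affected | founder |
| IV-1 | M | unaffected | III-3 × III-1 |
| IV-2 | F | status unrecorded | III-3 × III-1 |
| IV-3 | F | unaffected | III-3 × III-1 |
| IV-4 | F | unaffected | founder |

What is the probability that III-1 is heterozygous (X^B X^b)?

1/5

II-4 is unaffected, so II-4 is X^B Y.
II-3 is unaffected so carries B and received b from I-1 (X^b Y), so II-3 is X^B X^b.
Their cross gives offspring ratios 1/2 X^B X^B : 1/2 X^B X^b. Conditioning on III-1 being unaffected, P(X^B X^b) = 1/2 / 1 = 1/2 before taking III-1's own offspring into account.
III-3 is affected, so III-3 is X^b Y.
Now use III-1's offspring. Probability of each recorded status — unaffected son IV-1: 1/2 if III-1 is X^B X^b, 1 if X^B X^B; unaffected daughter IV-3: 1/2 if III-1 is X^B X^b, 1 if X^B X^B. (IV-2: equally likely either way, so uninformative.)
Bayes: P(X^B X^b) = 1/2·1/4 / (1/2·1/4 + 1/2·1) = 1/5.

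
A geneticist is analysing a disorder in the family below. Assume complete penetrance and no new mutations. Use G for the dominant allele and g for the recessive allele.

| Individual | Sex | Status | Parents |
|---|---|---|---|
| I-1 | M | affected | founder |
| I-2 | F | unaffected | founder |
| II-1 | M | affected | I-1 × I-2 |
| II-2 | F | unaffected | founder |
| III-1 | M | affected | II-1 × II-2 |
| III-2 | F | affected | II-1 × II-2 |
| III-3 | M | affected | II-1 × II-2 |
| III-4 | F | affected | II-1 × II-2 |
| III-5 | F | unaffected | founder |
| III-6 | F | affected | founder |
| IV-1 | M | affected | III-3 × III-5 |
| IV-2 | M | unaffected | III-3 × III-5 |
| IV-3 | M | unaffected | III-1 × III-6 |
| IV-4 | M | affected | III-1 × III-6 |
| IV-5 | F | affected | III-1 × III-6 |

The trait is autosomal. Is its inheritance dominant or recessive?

III-1 and III-6 are both affected yet have an unaffected child IV-3. Under a recessive model two affected parents are homozygous and every child would be affected, so the trait cannot be recessive.

dominant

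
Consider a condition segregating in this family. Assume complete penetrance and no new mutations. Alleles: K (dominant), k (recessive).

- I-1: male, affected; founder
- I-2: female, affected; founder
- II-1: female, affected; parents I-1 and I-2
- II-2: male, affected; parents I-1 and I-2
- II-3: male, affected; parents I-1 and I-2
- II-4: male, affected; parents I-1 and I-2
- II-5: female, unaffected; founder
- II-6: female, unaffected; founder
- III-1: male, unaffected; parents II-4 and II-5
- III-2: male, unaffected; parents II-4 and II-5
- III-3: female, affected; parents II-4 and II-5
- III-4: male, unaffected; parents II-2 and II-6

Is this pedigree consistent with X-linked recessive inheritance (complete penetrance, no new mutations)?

Yes

A consistent assignment under X-linked recessive exists: I-1 X^k Y, I-2 X^k X^k, II-1 X^k X^k, II-2 X^k Y, II-3 X^k Y, II-4 X^k Y, II-5 X^K X^k, II-6 X^K X^K, III-1 X^K Y, III-2 X^K Y, III-3 X^k X^k, III-4 X^K Y.
In this assignment every recorded phenotype matches its genotype and every non-founder's genotype is obtainable from its parents' genotypes, so the pedigree is consistent.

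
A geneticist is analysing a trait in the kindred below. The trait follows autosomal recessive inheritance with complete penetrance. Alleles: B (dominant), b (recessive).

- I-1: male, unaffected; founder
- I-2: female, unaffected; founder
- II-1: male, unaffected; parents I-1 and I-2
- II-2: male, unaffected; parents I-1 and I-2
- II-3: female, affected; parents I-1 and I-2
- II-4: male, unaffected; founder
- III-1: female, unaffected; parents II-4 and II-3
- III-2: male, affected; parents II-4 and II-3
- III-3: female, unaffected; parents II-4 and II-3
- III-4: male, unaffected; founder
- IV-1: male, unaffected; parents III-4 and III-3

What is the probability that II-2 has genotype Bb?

I-1 is unaffected so carries B and passed b to II-3 (bb), so I-1 is Bb.
I-2 is unaffected so carries B and passed b to II-3 (bb), so I-2 is Bb.
Their cross gives offspring ratios 1/4 BB : 1/2 Bb : 1/4 bb. Conditioning on II-2 being unaffected, P(Bb) = 1/2 / 3/4 = 2/3.

2/3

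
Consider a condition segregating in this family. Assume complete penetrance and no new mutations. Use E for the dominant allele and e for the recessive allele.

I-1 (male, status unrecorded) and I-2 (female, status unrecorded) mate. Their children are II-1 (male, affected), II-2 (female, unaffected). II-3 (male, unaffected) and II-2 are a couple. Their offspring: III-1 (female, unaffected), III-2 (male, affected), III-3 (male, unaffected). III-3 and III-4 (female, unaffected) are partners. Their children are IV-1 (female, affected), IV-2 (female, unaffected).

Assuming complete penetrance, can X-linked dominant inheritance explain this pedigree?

Under X-linked dominant, III-2 (affected, male) cannot arise from II-3 (unaffected) × II-2 (unaffected).

No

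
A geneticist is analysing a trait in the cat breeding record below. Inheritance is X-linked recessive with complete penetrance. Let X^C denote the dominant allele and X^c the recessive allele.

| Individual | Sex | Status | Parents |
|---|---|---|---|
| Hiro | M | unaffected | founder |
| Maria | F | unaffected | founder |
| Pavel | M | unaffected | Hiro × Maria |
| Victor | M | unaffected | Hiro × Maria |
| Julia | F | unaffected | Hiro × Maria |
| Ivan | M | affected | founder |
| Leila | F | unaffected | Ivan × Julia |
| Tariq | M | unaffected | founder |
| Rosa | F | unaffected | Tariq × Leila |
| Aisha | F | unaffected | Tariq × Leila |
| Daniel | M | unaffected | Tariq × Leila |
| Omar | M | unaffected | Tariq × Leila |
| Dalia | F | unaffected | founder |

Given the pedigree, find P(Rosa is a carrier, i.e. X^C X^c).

1/2

Tariq is unaffected, so Tariq is X^C Y.
Leila is unaffected so carries C and received c from Ivan (X^c Y), so Leila is X^C X^c.
Their cross gives offspring ratios 1/2 X^C X^C : 1/2 X^C X^c. Conditioning on Rosa being unaffected, P(X^C X^c) = 1/2 / 1 = 1/2.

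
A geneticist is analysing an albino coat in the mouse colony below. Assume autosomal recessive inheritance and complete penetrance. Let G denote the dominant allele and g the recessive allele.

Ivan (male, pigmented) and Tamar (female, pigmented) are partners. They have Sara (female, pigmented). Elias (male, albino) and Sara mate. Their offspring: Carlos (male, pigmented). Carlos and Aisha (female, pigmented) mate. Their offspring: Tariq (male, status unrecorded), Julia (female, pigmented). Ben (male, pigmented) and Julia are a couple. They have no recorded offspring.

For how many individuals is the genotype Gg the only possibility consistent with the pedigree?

Obligate heterozygotes: Carlos is pigmented so carries G and received g from Elias (gg), so Carlos is Gg.
Every other individual is either homozygous by phenotype or has at least one consistent homozygous assignment, so the count is 1.

1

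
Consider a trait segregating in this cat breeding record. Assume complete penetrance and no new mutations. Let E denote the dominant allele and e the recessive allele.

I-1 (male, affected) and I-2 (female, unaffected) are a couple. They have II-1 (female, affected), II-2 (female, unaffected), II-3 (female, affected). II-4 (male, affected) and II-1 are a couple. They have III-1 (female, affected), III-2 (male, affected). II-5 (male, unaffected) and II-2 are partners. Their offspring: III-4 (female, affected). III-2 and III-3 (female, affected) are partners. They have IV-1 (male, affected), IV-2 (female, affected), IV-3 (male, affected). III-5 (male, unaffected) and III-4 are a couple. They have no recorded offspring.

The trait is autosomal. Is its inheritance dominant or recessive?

recessive

II-5 and II-2 are both unaffected yet have an affected child III-4. Under dominance, an affected child requires at least one affected parent, so the trait cannot be dominant.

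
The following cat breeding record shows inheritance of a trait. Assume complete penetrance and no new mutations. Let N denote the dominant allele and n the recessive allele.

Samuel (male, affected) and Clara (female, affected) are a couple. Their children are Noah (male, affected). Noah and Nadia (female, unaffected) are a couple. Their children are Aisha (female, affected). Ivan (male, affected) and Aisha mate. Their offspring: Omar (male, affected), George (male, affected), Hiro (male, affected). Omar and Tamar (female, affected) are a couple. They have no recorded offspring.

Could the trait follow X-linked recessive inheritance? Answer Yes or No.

Yes

A consistent assignment under X-linked recessive exists: Samuel X^n Y, Clara X^n X^n, Noah X^n Y, Nadia X^N X^n, Aisha X^n X^n, Ivan X^n Y, Omar X^n Y, George X^n Y, Hiro X^n Y, Tamar X^n X^n.
In this assignment every recorded phenotype matches its genotype and every non-founder's genotype is obtainable from its parents' genotypes, so the pedigree is consistent.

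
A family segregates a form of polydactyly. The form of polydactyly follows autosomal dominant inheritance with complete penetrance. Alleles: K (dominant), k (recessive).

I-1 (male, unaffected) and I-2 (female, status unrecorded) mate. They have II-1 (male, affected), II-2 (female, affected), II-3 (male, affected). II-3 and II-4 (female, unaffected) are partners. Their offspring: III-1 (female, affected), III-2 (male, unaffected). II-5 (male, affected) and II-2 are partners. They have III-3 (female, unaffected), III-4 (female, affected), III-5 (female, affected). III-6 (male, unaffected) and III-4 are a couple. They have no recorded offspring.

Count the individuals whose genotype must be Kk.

5

Obligate heterozygotes: II-1 is affected so carries K and received k from I-1 (kk), so II-1 is Kk; II-2 is affected so carries K and received k from I-1 (kk), so II-2 is Kk; II-3 is affected so carries K and received k from I-1 (kk), so II-3 is Kk; II-5 is affected so carries K and passed k to III-3 (kk), so II-5 is Kk; III-1 is affected so carries K and received k from II-4 (kk), so III-1 is Kk.
Every other individual is either homozygous by phenotype or has at least one consistent homozygous assignment, so the count is 5.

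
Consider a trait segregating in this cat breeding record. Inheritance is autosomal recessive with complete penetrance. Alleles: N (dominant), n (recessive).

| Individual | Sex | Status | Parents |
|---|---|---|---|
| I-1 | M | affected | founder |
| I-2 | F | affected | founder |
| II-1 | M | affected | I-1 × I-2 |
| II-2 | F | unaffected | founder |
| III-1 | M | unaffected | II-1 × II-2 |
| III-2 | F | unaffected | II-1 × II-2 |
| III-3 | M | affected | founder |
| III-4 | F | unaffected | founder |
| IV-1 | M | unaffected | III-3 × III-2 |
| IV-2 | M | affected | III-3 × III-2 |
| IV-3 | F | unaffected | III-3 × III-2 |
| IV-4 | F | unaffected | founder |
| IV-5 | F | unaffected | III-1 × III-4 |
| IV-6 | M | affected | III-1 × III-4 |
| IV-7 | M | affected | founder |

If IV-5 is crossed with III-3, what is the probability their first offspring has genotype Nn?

2/3

III-1 is unaffected so carries N and received n from II-1 (nn), so III-1 is Nn.
III-4 is unaffected so carries N and passed n to IV-6 (nn), so III-4 is Nn.
IV-5 is an unaffected offspring of III-1 (Nn) × III-4 (Nn), whose cross gives 1/4 NN : 1/2 Nn : 1/4 nn; conditioning on being unaffected, IV-5 is NN with probability 1/3, Nn with probability 2/3.
III-3 is affected, so III-3 is nn.
Summing over parental genotype combinations, P(offspring has genotype Nn) = 1/3·1 + 2/3·1/2 = 2/3.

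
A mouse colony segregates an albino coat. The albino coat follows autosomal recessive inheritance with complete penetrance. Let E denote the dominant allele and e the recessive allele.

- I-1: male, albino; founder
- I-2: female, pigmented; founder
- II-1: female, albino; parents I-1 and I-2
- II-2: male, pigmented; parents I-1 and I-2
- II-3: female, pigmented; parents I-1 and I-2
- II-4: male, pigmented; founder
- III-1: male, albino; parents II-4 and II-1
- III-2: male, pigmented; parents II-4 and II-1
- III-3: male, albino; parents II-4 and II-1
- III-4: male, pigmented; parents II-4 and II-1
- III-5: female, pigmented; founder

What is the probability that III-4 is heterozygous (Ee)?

1

III-4 is pigmented so carries E and received e from II-1 (ee), so III-4 is Ee, giving P(Ee) = 1.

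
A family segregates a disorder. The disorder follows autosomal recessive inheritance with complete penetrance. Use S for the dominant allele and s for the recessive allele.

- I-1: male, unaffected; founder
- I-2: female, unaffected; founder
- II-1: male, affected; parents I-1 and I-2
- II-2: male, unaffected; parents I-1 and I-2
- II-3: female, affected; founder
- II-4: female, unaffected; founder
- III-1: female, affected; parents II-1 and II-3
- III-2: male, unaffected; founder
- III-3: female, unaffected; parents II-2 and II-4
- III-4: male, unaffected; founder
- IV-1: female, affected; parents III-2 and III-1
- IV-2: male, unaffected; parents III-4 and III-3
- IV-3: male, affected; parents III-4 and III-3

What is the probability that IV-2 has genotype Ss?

III-4 is unaffected so carries S and passed s to IV-3 (ss), so III-4 is Ss.
III-3 is unaffected so carries S and passed s to IV-3 (ss), so III-3 is Ss.
Their cross gives offspring ratios 1/4 SS : 1/2 Ss : 1/4 ss. Conditioning on IV-2 being unaffected, P(Ss) = 1/2 / 3/4 = 2/3.

2/3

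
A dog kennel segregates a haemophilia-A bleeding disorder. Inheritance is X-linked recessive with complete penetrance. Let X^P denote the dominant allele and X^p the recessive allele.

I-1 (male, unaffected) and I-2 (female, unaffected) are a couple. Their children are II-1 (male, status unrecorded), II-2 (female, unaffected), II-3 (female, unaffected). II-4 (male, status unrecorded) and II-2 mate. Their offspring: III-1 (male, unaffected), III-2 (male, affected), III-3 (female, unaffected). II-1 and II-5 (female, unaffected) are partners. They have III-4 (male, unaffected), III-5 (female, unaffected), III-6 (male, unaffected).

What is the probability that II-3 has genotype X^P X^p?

I-1 is unaffected, so I-1 is X^P Y.
I-2 is unaffected so carries P and passed p to II-2 (X^P X^p, whose P came from I-1), so I-2 is X^P X^p.
Their cross gives offspring ratios 1/2 X^P X^P : 1/2 X^P X^p. Conditioning on II-3 being unaffected, P(X^P X^p) = 1/2 / 1 = 1/2.

1/2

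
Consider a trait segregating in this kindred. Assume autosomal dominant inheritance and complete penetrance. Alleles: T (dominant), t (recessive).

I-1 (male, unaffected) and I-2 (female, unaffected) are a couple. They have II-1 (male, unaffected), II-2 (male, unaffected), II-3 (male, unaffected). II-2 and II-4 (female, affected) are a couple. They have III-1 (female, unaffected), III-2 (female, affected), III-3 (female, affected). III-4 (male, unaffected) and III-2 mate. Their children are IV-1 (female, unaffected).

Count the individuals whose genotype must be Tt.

3

Obligate heterozygotes: II-4 is affected so carries T and passed t to III-1 (tt), so II-4 is Tt; III-2 is affected so carries T and received t from II-2 (tt), so III-2 is Tt; III-3 is affected so carries T and received t from II-2 (tt), so III-3 is Tt.
Every other individual is either homozygous by phenotype or has at least one consistent homozygous assignment, so the count is 3.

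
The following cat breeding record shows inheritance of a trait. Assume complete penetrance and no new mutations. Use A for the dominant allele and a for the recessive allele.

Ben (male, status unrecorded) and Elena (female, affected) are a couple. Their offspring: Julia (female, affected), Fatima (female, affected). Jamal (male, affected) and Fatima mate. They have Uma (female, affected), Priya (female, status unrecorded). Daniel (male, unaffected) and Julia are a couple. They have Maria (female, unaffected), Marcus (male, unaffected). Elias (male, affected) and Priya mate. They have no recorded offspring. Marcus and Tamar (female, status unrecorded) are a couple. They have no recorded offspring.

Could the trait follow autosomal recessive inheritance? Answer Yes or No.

Yes

A consistent assignment under autosomal recessive exists: Ben Aa, Elena aa, Julia aa, Fatima aa, Jamal aa, Daniel AA, Uma aa, Priya aa, Elias aa, Maria Aa, Marcus Aa, Tamar AA.
In this assignment every recorded phenotype matches its genotype and every non-founder's genotype is obtainable from its parents' genotypes, so the pedigree is consistent.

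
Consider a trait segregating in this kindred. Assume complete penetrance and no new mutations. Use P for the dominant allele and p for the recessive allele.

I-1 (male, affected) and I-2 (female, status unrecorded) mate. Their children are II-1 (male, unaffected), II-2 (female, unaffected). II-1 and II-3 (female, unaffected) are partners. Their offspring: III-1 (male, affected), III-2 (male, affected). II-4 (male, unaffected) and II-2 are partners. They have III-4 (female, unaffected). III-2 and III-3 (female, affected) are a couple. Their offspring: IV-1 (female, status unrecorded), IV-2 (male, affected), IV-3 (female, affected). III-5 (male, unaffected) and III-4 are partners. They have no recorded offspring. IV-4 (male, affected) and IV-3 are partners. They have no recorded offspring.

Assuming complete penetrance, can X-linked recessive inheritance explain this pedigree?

Yes

A consistent assignment under X-linked recessive exists: I-1 X^p Y, I-2 X^P X^P, II-1 X^P Y, II-2 X^P X^p, II-3 X^P X^p, II-4 X^P Y, III-1 X^p Y, III-2 X^p Y, III-3 X^p X^p, III-4 X^P X^P, III-5 X^P Y, IV-1 X^p X^p, IV-2 X^p Y, IV-3 X^p X^p, IV-4 X^p Y.
In this assignment every recorded phenotype matches its genotype and every non-founder's genotype is obtainable from its parents' genotypes, so the pedigree is consistent.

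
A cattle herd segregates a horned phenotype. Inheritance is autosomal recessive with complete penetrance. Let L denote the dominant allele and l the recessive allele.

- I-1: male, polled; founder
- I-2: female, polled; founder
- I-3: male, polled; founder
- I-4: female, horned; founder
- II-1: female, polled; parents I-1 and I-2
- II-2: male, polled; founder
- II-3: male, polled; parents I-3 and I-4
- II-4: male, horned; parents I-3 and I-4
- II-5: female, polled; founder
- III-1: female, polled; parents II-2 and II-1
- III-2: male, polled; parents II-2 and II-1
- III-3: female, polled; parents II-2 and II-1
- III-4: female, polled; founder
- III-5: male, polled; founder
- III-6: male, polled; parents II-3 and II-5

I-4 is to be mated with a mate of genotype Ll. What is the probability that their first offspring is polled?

1/2

I-4 is horned, so I-4 is ll.
The cross gives 1/2 Ll : 1/2 ll, so P(offspring is polled) = 1/2.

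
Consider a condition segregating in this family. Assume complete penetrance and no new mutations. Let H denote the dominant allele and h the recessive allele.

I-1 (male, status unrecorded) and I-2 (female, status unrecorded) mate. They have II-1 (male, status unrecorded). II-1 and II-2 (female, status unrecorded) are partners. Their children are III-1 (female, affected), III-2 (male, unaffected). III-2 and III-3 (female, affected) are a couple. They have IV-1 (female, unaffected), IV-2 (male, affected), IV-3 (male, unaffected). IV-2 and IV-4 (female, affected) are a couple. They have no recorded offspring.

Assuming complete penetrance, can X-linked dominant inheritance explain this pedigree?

A consistent assignment under X-linked dominant exists: I-1 X^H Y, I-2 X^H X^H, II-1 X^H Y, II-2 X^H X^h, III-1 X^H X^H, III-2 X^h Y, III-3 X^H X^h, IV-1 X^h X^h, IV-2 X^H Y, IV-3 X^h Y, IV-4 X^H X^H.
In this assignment every recorded phenotype matches its genotype and every non-founder's genotype is obtainable from its parents' genotypes, so the pedigree is consistent.

Yes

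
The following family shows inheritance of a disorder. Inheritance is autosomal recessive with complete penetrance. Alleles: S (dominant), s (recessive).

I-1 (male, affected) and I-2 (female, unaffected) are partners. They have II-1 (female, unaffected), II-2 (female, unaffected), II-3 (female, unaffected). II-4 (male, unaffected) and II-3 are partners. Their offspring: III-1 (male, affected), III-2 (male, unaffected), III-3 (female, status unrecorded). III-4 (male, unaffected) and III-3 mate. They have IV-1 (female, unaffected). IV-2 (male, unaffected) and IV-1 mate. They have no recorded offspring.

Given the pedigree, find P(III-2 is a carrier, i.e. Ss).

II-4 is unaffected so carries S and passed s to III-1 (ss), so II-4 is Ss.
II-3 is unaffected so carries S and received s from I-1 (ss), so II-3 is Ss.
Their cross gives offspring ratios 1/4 SS : 1/2 Ss : 1/4 ss. Conditioning on III-2 being unaffected, P(Ss) = 1/2 / 3/4 = 2/3.

2/3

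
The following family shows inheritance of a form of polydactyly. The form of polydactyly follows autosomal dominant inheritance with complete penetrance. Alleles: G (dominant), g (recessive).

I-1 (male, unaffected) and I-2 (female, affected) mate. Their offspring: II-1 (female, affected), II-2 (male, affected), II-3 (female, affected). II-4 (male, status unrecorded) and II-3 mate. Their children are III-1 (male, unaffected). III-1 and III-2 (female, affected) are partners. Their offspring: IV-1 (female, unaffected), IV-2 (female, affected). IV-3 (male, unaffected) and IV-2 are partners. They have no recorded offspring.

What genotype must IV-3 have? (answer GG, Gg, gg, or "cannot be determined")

IV-3 is unaffected, so IV-3 is gg.

gg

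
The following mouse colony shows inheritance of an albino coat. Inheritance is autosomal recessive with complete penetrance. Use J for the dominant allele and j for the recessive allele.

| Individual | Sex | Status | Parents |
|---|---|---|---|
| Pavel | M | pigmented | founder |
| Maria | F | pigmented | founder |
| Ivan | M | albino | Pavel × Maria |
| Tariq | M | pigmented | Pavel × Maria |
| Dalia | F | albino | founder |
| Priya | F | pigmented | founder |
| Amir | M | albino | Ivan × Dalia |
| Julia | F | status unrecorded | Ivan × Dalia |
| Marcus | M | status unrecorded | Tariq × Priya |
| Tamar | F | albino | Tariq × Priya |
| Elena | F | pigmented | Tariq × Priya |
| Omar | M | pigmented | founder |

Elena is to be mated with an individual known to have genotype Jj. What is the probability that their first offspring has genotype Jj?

1/2

Tariq is pigmented so carries J and passed j to Tamar (jj), so Tariq is Jj.
Priya is pigmented so carries J and passed j to Tamar (jj), so Priya is Jj.
Elena is a pigmented offspring of Tariq (Jj) × Priya (Jj), whose cross gives 1/4 JJ : 1/2 Jj : 1/4 jj; conditioning on being pigmented, Elena is JJ with probability 1/3, Jj with probability 2/3.
Summing over parental genotype combinations, P(offspring has genotype Jj) = 1/3·1/2 + 2/3·1/2 = 1/2.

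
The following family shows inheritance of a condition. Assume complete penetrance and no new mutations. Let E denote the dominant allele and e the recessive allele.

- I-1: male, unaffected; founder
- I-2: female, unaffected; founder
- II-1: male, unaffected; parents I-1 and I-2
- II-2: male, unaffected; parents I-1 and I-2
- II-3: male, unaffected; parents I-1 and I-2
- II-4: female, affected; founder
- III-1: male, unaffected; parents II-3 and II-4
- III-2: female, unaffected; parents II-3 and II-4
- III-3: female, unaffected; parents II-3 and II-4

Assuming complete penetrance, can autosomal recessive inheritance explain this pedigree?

A consistent assignment under autosomal recessive exists: I-1 EE, I-2 EE, II-1 EE, II-2 EE, II-3 EE, II-4 ee, III-1 Ee, III-2 Ee, III-3 Ee.
In this assignment every recorded phenotype matches its genotype and every non-founder's genotype is obtainable from its parents' genotypes, so the pedigree is consistent.

Yes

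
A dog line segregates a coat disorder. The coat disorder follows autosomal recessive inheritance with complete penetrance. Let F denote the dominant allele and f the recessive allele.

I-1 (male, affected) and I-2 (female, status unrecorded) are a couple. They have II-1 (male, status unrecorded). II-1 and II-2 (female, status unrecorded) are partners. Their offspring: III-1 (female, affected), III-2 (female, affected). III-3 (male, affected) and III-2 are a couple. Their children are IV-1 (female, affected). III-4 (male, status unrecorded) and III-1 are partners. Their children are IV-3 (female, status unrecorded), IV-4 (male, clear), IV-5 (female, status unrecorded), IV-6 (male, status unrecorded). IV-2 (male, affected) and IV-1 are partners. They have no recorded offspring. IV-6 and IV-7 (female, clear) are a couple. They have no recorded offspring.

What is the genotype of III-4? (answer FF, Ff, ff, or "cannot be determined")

cannot be determined

III-4's phenotype is unrecorded, and no parent or child forces a single allele at both positions; consistent genotype assignments exist with III-4 as FF or Ff.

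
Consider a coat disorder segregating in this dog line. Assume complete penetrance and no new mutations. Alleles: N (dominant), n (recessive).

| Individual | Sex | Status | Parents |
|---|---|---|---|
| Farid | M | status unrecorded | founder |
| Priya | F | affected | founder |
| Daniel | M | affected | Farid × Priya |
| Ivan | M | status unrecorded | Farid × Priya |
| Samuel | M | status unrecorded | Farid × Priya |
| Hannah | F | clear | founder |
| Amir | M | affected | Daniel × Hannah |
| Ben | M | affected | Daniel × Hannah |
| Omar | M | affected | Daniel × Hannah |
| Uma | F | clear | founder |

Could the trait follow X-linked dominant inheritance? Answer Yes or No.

Under X-linked dominant, Amir (affected, male) cannot arise from Daniel (affected) × Hannah (clear).

No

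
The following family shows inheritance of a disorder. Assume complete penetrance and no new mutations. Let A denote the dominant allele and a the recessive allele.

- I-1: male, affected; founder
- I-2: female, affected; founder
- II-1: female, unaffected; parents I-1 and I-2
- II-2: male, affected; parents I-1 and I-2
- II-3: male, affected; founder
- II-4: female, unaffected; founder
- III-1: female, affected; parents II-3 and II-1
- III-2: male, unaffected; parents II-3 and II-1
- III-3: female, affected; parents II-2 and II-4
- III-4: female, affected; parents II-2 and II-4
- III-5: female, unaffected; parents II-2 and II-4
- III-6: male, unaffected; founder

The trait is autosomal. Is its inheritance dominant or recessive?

I-1 and I-2 are both affected yet have an unaffected child II-1. Under a recessive model two affected parents are homozygous and every child would be affected, so the trait cannot be recessive.

dominant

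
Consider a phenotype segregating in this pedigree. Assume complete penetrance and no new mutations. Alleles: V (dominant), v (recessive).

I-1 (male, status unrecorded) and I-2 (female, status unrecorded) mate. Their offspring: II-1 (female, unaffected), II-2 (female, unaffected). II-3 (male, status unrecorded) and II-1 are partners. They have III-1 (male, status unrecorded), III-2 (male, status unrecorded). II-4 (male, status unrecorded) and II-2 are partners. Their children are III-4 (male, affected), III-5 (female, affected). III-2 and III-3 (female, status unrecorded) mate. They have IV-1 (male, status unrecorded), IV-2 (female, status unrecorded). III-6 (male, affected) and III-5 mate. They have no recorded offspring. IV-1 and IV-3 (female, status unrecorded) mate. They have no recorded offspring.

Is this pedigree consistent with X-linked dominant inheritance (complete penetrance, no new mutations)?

Under X-linked dominant, III-4 (affected, male) cannot arise from II-4 (unrecorded) × II-2 (unaffected).

No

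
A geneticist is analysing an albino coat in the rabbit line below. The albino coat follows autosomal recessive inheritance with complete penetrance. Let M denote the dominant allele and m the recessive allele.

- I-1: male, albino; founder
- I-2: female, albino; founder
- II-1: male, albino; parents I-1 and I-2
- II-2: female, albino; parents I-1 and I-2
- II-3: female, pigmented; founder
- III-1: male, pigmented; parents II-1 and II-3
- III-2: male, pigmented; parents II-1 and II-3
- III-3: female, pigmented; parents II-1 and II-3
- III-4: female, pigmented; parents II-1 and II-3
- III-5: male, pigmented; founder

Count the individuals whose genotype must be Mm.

Obligate heterozygotes: III-1 is pigmented so carries M and received m from II-1 (mm), so III-1 is Mm; III-2 is pigmented so carries M and received m from II-1 (mm), so III-2 is Mm; III-3 is pigmented so carries M and received m from II-1 (mm), so III-3 is Mm; III-4 is pigmented so carries M and received m from II-1 (mm), so III-4 is Mm.
Every other individual is either homozygous by phenotype or has at least one consistent homozygous assignment, so the count is 4.

4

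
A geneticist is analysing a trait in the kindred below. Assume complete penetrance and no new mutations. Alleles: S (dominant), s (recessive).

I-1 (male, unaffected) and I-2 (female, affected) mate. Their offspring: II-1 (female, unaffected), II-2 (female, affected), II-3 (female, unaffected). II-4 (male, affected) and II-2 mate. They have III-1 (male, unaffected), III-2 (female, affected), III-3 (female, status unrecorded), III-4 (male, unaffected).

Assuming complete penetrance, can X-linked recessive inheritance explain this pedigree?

No

Under X-linked recessive, II-2 (affected, female) cannot arise from I-1 (unaffected) × I-2 (affected).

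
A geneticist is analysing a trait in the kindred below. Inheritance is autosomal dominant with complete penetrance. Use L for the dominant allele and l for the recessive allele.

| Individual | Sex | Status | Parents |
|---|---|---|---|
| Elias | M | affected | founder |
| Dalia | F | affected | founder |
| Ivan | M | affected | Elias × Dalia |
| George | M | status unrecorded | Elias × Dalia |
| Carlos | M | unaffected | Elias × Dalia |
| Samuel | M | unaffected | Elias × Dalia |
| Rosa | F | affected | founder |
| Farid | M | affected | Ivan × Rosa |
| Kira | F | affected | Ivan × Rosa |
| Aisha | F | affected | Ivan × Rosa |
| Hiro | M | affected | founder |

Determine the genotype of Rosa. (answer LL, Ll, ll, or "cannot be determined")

cannot be determined

Rosa's phenotype allows LL or Ll, and no parent or child forces a single allele at both positions; consistent genotype assignments exist with Rosa as LL or Ll.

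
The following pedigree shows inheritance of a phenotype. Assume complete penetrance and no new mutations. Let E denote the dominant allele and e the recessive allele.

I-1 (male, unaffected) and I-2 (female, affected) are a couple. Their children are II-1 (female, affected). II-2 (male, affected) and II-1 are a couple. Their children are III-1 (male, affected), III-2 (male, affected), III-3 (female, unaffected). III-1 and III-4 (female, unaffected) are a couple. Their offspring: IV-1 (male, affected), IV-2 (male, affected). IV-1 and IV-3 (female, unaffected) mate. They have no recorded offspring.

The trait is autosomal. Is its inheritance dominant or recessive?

II-2 and II-1 are both affected yet have an unaffected child III-3. Under a recessive model two affected parents are homozygous and every child would be affected, so the trait cannot be recessive.

dominant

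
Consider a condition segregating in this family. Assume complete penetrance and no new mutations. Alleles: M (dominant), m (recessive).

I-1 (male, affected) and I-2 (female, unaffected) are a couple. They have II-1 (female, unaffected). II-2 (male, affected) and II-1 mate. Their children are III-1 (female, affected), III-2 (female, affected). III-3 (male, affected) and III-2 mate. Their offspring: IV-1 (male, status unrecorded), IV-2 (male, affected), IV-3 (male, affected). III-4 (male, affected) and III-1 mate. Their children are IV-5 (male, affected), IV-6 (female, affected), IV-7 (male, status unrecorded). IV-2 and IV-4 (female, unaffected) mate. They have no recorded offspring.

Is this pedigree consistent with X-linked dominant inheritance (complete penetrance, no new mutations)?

No

Under X-linked dominant, II-1 (unaffected, female) cannot arise from I-1 (affected) × I-2 (unaffected).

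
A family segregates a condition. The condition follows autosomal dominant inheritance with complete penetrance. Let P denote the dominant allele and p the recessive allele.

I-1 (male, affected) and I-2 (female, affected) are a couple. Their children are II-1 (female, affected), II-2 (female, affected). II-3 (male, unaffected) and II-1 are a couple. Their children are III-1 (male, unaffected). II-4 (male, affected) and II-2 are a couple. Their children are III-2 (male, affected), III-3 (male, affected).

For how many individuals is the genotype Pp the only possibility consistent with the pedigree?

1

Obligate heterozygotes: II-1 is affected so carries P and passed p to III-1 (pp), so II-1 is Pp.
Every other individual is either homozygous by phenotype or has at least one consistent homozygous assignment, so the count is 1.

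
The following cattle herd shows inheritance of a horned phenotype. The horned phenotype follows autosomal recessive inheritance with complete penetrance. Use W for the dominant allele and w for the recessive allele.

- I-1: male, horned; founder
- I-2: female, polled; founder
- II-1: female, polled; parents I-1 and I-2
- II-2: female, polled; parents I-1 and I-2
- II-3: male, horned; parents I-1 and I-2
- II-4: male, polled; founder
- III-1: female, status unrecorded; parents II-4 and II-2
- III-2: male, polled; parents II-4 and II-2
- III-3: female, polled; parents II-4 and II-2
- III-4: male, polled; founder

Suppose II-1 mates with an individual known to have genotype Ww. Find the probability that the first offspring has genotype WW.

II-1 is polled so carries W and received w from I-1 (ww), so II-1 is Ww.
The cross gives 1/4 WW : 1/2 Ww : 1/4 ww, so P(offspring has genotype WW) = 1/4.

1/4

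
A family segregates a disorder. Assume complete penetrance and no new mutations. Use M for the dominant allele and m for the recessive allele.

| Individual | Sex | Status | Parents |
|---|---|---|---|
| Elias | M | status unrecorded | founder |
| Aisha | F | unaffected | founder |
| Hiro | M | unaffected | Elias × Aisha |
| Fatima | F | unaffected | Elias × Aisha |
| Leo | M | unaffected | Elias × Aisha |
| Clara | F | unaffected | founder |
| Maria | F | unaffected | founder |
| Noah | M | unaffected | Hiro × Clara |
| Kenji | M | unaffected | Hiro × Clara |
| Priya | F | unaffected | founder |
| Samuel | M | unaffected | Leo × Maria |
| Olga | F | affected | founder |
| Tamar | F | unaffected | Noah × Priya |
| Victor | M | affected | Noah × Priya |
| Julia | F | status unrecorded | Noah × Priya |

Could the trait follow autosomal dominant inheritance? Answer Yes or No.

Under autosomal dominant, Victor (affected, male) cannot arise from Noah (unaffected) × Priya (unaffected).

No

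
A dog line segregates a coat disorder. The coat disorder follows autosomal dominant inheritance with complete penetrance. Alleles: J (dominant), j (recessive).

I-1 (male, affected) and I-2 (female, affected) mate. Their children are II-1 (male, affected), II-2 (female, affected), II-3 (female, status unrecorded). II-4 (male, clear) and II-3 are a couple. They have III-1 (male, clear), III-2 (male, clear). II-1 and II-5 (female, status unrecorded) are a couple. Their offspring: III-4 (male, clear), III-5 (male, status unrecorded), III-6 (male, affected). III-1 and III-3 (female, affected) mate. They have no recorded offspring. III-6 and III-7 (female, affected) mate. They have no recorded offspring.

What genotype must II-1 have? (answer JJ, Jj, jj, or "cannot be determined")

Jj

From phenotype alone, II-1 is JJ or Jj.
II-1 is affected so carries J and passed j to III-4 (jj), so II-1 is Jj.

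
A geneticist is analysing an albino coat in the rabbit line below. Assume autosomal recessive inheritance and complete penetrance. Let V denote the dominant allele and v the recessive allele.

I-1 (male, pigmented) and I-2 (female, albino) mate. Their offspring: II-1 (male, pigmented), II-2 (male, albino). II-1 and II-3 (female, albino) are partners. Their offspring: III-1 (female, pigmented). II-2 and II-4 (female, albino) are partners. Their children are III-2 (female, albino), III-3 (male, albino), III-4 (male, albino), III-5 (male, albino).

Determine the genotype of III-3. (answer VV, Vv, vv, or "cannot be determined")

III-3 is albino, so III-3 is vv.

vv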